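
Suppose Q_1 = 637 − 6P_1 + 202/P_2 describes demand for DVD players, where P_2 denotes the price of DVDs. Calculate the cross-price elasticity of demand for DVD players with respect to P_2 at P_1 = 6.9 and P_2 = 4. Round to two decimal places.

-0.08

At P_1 = 6.9 and P_2 = 4: Q_1 = 646.1.
∂Q_1/∂P_2 = −202/P_2² = -12.6250.
ε = (∂Q_1/∂P_2)(P_2/Q_1) = -12.6250 × (4/646.1) ≈ -0.08.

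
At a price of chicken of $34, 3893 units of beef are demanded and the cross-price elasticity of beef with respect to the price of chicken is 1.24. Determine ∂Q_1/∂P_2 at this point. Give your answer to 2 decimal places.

141.98

ε = (∂Q_1/∂P_2)·(P_2/Q_1) ⇒ ∂Q_1/∂P_2 = ε·Q_1/P_2 = 1.24 × 3893/34 ≈ 141.98.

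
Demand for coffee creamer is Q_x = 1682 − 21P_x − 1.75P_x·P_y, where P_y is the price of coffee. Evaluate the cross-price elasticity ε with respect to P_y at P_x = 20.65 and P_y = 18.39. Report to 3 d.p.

At P_x = 20.65 and P_y = 18.39: Q_x = 583.781.
∂Q_x/∂P_y = -1.75P_x = -1.75(20.65) = -36.1375.
ε = (∂Q_x/∂P_y)(P_y/Q_x) = -36.1375 × (18.39/583.781) ≈ -1.138.

-1.138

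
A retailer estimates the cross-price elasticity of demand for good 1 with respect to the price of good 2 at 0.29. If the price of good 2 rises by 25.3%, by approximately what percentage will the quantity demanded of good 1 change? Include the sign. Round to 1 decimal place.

7.3%

%ΔQ ≈ ε × %ΔP of good 2 = 0.29 × (25.3%) = 7.3%.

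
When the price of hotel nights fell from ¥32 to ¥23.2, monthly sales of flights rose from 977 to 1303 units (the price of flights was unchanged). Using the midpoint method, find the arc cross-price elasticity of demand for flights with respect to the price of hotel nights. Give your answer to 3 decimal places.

ΔQ_A = 1303 − 977 = 326; ΔP_B = 23.2 − 32 = -8.8.
Midpoints: Q̄_A = 1140.0, P̄_B = 27.60.
ε = (ΔQ_A/Q̄_A)/(ΔP_B/P̄_B) = (326/1140.0)/(-8.8/27.60) ≈ -0.897.
ε < 0: flights and hotel nights are complements.

-0.897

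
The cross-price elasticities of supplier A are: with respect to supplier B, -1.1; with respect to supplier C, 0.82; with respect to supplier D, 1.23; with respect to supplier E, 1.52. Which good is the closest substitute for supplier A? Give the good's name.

supplier E

Substitutes have ε > 0. Among the positive values, 1.52 (supplier E) is largest.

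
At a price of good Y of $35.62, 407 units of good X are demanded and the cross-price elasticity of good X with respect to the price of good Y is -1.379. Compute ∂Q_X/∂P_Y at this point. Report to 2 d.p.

ε = (∂Q_X/∂P_Y)·(P_Y/Q_X) ⇒ ∂Q_X/∂P_Y = ε·Q_X/P_Y = -1.379 × 407/35.62 ≈ -15.76.

-15.76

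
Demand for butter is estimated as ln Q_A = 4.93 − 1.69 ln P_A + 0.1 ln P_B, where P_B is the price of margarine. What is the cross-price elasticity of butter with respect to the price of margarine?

In a log-linear (constant-elasticity) demand function, the coefficient on ln P_B is the cross-price elasticity.
ε = 0.10. Positive, so butter and margarine are substitutes.

0.10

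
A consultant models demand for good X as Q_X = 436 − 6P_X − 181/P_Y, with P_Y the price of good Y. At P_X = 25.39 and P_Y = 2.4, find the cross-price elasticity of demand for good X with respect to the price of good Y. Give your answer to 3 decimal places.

0.362

At P_X = 25.39 and P_Y = 2.4: Q_X = 208.243.
∂Q_X/∂P_Y = 181/P_Y² = 31.4236.
ε = (∂Q_X/∂P_Y)(P_Y/Q_X) = 31.4236 × (2.4/208.243) ≈ 0.362.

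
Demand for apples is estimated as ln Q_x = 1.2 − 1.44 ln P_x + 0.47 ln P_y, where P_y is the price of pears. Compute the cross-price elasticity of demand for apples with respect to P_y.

In a log-linear (constant-elasticity) demand function, the coefficient on ln P_y is the cross-price elasticity.
ε = 0.47. Positive, so apples and pears are substitutes.

0.47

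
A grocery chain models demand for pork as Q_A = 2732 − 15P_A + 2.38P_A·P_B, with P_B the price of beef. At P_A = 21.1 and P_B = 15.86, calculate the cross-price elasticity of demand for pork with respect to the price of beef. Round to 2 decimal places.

0.25

At P_A = 21.1 and P_B = 15.86: Q_A = 3211.957.
∂Q_A/∂P_B = 2.38P_A = 2.38(21.1) = 50.2180.
ε = (∂Q_A/∂P_B)(P_B/Q_A) = 50.2180 × (15.86/3211.957) ≈ 0.25.
ε > 0: substitutes.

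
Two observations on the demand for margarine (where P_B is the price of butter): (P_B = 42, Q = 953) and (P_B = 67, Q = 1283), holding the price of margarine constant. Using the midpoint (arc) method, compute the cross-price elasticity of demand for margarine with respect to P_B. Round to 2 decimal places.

0.64

ΔQ_A = 1283 − 953 = 330; ΔP_B = 67 − 42 = 25.
Midpoints: Q̄_A = 1118.0, P̄_B = 54.50.
ε = (ΔQ_A/Q̄_A)/(ΔP_B/P̄_B) = (330/1118.0)/(25/54.50) ≈ 0.64.
ε > 0: margarine and butter are substitutes.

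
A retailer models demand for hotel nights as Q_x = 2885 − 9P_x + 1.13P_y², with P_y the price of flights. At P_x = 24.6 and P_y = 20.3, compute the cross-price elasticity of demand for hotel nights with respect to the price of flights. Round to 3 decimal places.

0.298

At P_x = 24.6 and P_y = 20.3: Q_x = 3129.262.
∂Q_x/∂P_y = 2.26P_y = 2.26(20.3) = 45.8780.
ε = (∂Q_x/∂P_y)(P_y/Q_x) = 45.8780 × (20.3/3129.262) ≈ 0.298.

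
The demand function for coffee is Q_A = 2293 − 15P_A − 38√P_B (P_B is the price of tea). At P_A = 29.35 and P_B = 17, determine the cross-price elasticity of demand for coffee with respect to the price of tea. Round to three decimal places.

-0.046

At P_A = 29.35 and P_B = 17: Q_A = 1696.072.
∂Q_A/∂P_B = -38/(2√P_B) = -38/(2√17) = -4.6082.
ε = (∂Q_A/∂P_B)(P_B/Q_A) = -4.6082 × (17/1696.072) ≈ -0.046.
ε < 0: complements.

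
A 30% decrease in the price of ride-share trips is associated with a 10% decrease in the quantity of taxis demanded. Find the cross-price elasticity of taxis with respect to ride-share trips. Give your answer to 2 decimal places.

ε = (%ΔQ of taxis) / (%ΔP of ride-share trips) = (-10%) / (-30%) ≈ 0.33.
Positive cross-price elasticity: substitutes.

0.33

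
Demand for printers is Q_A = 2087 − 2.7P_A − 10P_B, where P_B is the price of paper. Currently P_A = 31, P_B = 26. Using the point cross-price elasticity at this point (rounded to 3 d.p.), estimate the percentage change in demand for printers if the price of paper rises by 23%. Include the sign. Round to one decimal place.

-3.4%

At P_A = 31, P_B = 26: Q_A = 1743.3.
∂Q_A/∂P_B = -10.
ε = (∂Q_A/∂P_B)(P_B/Q_A) = -10.0000 × 26/1743.3 ≈ -0.149.
%ΔQ_A ≈ ε × %ΔP_B = -0.149 × (23%) = -3.4%.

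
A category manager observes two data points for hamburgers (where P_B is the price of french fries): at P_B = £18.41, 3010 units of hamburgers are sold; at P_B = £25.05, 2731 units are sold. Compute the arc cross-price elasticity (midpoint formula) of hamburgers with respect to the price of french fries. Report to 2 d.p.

-0.32

ΔQ_A = 2731 − 3010 = -279; ΔP_B = 25.05 − 18.41 = 6.64.
Midpoints: Q̄_A = 2870.5, P̄_B = 21.73.
ε = (ΔQ_A/Q̄_A)/(ΔP_B/P̄_B) = (-279/2870.5)/(6.64/21.73) ≈ -0.32.
ε < 0: hamburgers and french fries are complements.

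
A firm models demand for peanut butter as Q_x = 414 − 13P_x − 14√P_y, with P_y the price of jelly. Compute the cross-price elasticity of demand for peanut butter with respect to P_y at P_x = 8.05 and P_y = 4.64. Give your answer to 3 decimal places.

At P_x = 8.05 and P_y = 4.64: Q_x = 279.193.
∂Q_x/∂P_y = -14/(2√P_y) = -14/(2√4.64) = -3.2497.
ε = (∂Q_x/∂P_y)(P_y/Q_x) = -3.2497 × (4.64/279.193) ≈ -0.054.

-0.054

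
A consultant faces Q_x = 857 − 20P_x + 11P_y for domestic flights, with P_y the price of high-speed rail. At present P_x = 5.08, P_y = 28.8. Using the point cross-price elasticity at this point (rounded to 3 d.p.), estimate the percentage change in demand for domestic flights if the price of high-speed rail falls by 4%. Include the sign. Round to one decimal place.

-1.2%

At P_x = 5.08, P_y = 28.8: Q_x = 1072.2.
∂Q_x/∂P_y = 11.
ε = (∂Q_x/∂P_y)(P_y/Q_x) = 11.0000 × 28.8/1072.2 ≈ 0.295.
%ΔQ_x ≈ ε × %ΔP_y = 0.295 × (-4%) = -1.2%.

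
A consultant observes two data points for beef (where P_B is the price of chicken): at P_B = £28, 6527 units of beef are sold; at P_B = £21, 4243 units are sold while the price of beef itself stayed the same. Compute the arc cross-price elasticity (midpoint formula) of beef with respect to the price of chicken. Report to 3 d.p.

1.484

ΔQ_A = 4243 − 6527 = -2284; ΔP_B = 21 − 28 = -7.
Midpoints: Q̄_A = 5385.0, P̄_B = 24.50.
ε = (ΔQ_A/Q̄_A)/(ΔP_B/P̄_B) = (-2284/5385.0)/(-7/24.50) ≈ 1.484.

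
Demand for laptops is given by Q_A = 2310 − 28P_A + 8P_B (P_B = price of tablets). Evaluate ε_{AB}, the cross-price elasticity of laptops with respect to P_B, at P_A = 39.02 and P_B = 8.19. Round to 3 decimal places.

At P_A = 39.02 and P_B = 8.19: Q_A = 1282.96.
∂Q_A/∂P_B = 8.
ε = (∂Q_A/∂P_B)(P_B/Q_A) = 8 × (8.19/1282.96) ≈ 0.051.
Since ε > 0, laptops and tablets are substitutes.

0.051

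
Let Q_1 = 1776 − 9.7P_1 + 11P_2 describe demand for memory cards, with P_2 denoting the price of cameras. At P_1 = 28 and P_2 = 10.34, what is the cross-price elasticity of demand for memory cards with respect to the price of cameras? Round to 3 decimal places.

0.070

At P_1 = 28 and P_2 = 10.34: Q_1 = 1618.14.
∂Q_1/∂P_2 = 11.
ε = (∂Q_1/∂P_2)(P_2/Q_1) = 11 × (10.34/1618.14) ≈ 0.070.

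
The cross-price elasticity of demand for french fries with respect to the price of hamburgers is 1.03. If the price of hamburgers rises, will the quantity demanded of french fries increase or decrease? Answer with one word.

increase

ε > 0 and the price of hamburgers rises, so the quantity of french fries moves in the same direction: it increases.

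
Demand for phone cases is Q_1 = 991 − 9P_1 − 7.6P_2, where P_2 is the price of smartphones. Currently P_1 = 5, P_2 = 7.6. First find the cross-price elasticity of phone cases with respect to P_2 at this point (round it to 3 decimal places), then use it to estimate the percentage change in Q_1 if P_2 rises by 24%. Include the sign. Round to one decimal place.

At P_1 = 5, P_2 = 7.6: Q_1 = 888.24.
∂Q_1/∂P_2 = -7.6.
ε = (∂Q_1/∂P_2)(P_2/Q_1) = -7.6000 × 7.6/888.24 ≈ -0.065.
%ΔQ_1 ≈ ε × %ΔP_2 = -0.065 × (24%) = -1.6%.

-1.6%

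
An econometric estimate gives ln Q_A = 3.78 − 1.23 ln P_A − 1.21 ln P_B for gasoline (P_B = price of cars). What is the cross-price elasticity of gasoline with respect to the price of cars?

-1.21

In a log-linear (constant-elasticity) demand function, the coefficient on ln P_B is the cross-price elasticity.
ε = -1.21. Negative, so gasoline and cars are complements.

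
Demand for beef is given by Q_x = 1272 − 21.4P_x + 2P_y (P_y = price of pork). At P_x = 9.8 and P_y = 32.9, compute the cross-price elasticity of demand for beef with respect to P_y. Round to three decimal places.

At P_x = 9.8 and P_y = 32.9: Q_x = 1128.08.
∂Q_x/∂P_y = 2.
ε = (∂Q_x/∂P_y)(P_y/Q_x) = 2 × (32.9/1128.08) ≈ 0.058.
Since ε > 0, beef and pork are substitutes.

0.058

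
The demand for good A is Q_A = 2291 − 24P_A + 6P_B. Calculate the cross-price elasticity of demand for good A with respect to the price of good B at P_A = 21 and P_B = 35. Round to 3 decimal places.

At P_A = 21 and P_B = 35: Q_A = 1997.
∂Q_A/∂P_B = 6.
ε = (∂Q_A/∂P_B)(P_B/Q_A) = 6 × (35/1997) ≈ 0.105.
Since ε > 0, good A and good B are substitutes.

0.105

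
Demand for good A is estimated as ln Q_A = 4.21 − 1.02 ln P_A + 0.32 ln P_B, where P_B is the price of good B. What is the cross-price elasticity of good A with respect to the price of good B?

In a log-linear (constant-elasticity) demand function, the coefficient on ln P_B is the cross-price elasticity.
ε = 0.32. Positive, so good A and good B are substitutes.

0.32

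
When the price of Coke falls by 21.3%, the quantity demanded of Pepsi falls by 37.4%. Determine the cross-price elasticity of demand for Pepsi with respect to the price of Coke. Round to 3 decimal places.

ε = (%ΔQ of Pepsi) / (%ΔP of Coke) = (-37.4%) / (-21.3%) ≈ 1.756.
Positive cross-price elasticity: substitutes.

1.756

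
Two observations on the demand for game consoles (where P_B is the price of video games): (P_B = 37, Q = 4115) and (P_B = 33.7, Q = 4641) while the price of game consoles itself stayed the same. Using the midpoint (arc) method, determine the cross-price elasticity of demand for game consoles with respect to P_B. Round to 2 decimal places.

-1.29

ΔQ_A = 4641 − 4115 = 526; ΔP_B = 33.7 − 37 = -3.3.
Midpoints: Q̄_A = 4378.0, P̄_B = 35.35.
ε = (ΔQ_A/Q̄_A)/(ΔP_B/P̄_B) = (526/4378.0)/(-3.3/35.35) ≈ -1.29.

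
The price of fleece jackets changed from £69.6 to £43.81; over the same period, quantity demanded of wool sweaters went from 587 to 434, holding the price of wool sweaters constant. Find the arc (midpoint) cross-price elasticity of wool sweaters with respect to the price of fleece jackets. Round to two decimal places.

0.66

ΔQ_A = 434 − 587 = -153; ΔP_B = 43.81 − 69.6 = -25.79.
Midpoints: Q̄_A = 510.5, P̄_B = 56.70.
ε = (ΔQ_A/Q̄_A)/(ΔP_B/P̄_B) = (-153/510.5)/(-25.79/56.70) ≈ 0.66.
ε > 0: wool sweaters and fleece jackets are substitutes.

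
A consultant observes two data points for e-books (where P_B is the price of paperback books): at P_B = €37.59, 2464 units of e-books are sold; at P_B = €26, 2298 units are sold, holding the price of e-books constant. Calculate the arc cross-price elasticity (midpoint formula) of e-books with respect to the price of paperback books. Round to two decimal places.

ΔQ_A = 2298 − 2464 = -166; ΔP_B = 26 − 37.59 = -11.59.
Midpoints: Q̄_A = 2381.0, P̄_B = 31.80.
ε = (ΔQ_A/Q̄_A)/(ΔP_B/P̄_B) = (-166/2381.0)/(-11.59/31.80) ≈ 0.19.
ε > 0: e-books and paperback books are substitutes.

0.19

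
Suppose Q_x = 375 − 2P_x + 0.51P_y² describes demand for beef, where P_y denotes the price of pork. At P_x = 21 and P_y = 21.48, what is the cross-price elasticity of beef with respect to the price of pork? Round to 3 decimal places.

0.828

At P_x = 21 and P_y = 21.48: Q_x = 568.309.
∂Q_x/∂P_y = 1.02P_y = 1.02(21.48) = 21.9096.
ε = (∂Q_x/∂P_y)(P_y/Q_x) = 21.9096 × (21.48/568.309) ≈ 0.828.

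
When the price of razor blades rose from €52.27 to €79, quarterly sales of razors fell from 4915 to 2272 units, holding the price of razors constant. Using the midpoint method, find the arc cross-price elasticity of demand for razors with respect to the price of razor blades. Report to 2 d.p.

ΔQ_A = 2272 − 4915 = -2643; ΔP_B = 79 − 52.27 = 26.73.
Midpoints: Q̄_A = 3593.5, P̄_B = 65.64.
ε = (ΔQ_A/Q̄_A)/(ΔP_B/P̄_B) = (-2643/3593.5)/(26.73/65.64) ≈ -1.81.
ε < 0: razors and razor blades are complements.

-1.81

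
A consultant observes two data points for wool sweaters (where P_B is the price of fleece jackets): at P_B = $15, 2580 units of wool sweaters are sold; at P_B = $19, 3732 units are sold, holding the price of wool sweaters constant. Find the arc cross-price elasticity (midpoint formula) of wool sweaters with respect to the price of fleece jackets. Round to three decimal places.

ΔQ_A = 3732 − 2580 = 1152; ΔP_B = 19 − 15 = 4.
Midpoints: Q̄_A = 3156.0, P̄_B = 17.00.
ε = (ΔQ_A/Q̄_A)/(ΔP_B/P̄_B) = (1152/3156.0)/(4/17.00) ≈ 1.551.

1.551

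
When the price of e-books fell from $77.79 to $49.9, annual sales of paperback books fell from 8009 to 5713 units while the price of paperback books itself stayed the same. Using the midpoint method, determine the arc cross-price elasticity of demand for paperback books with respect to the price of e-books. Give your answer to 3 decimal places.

ΔQ_A = 5713 − 8009 = -2296; ΔP_B = 49.9 − 77.79 = -27.89.
Midpoints: Q̄_A = 6861.0, P̄_B = 63.84.
ε = (ΔQ_A/Q̄_A)/(ΔP_B/P̄_B) = (-2296/6861.0)/(-27.89/63.84) ≈ 0.766.

0.766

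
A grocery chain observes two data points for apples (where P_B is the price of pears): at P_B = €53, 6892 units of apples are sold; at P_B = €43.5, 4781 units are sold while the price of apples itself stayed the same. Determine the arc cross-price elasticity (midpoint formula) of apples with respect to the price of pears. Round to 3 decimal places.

ΔQ_A = 4781 − 6892 = -2111; ΔP_B = 43.5 − 53 = -9.5.
Midpoints: Q̄_A = 5836.5, P̄_B = 48.25.
ε = (ΔQ_A/Q̄_A)/(ΔP_B/P̄_B) = (-2111/5836.5)/(-9.5/48.25) ≈ 1.837.
ε > 0: apples and pears are substitutes.

1.837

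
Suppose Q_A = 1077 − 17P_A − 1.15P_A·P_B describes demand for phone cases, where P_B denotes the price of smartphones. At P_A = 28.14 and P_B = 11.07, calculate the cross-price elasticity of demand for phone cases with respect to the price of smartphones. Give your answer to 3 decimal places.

At P_A = 28.14 and P_B = 11.07: Q_A = 240.384.
∂Q_A/∂P_B = -1.15P_A = -1.15(28.14) = -32.3610.
ε = (∂Q_A/∂P_B)(P_B/Q_A) = -32.3610 × (11.07/240.384) ≈ -1.490.
ε < 0: complements.

-1.490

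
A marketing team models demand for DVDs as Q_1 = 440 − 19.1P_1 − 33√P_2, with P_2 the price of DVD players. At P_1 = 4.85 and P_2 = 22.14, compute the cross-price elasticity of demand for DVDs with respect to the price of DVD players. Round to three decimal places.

At P_1 = 4.85 and P_2 = 22.14: Q_1 = 192.090.
∂Q_1/∂P_2 = -33/(2√P_2) = -33/(2√22.14) = -3.5067.
ε = (∂Q_1/∂P_2)(P_2/Q_1) = -3.5067 × (22.14/192.090) ≈ -0.404.

-0.404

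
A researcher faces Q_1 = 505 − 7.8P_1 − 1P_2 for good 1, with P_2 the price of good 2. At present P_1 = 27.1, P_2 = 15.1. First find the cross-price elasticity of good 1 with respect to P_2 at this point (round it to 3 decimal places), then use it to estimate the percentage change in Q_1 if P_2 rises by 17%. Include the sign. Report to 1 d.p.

At P_1 = 27.1, P_2 = 15.1: Q_1 = 278.52.
∂Q_1/∂P_2 = -1.
ε = (∂Q_1/∂P_2)(P_2/Q_1) = -1.0000 × 15.1/278.52 ≈ -0.054.
%ΔQ_1 ≈ ε × %ΔP_2 = -0.054 × (17%) = -0.9%.

-0.9%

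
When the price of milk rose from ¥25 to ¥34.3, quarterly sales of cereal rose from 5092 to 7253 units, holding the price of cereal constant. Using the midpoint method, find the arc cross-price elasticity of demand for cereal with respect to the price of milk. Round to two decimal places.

ΔQ_A = 7253 − 5092 = 2161; ΔP_B = 34.3 − 25 = 9.3.
Midpoints: Q̄_A = 6172.5, P̄_B = 29.65.
ε = (ΔQ_A/Q̄_A)/(ΔP_B/P̄_B) = (2161/6172.5)/(9.3/29.65) ≈ 1.12.

1.12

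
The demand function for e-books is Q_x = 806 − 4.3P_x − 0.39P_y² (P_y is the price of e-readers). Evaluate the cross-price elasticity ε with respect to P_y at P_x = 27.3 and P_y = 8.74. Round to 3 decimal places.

-0.090

At P_x = 27.3 and P_y = 8.74: Q_x = 658.819.
∂Q_x/∂P_y = -0.78P_y = -0.78(8.74) = -6.8172.
ε = (∂Q_x/∂P_y)(P_y/Q_x) = -6.8172 × (8.74/658.819) ≈ -0.090.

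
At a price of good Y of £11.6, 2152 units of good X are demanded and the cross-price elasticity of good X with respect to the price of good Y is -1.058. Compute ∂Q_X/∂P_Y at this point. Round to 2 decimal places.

-196.28

ε = (∂Q_X/∂P_Y)·(P_Y/Q_X) ⇒ ∂Q_X/∂P_Y = ε·Q_X/P_Y = -1.058 × 2152/11.6 ≈ -196.28.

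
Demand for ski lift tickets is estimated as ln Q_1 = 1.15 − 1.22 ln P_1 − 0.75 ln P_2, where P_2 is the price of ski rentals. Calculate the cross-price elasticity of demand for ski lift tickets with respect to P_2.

-0.75

In a log-linear (constant-elasticity) demand function, the coefficient on ln P_2 is the cross-price elasticity.
ε = -0.75. Negative, so ski lift tickets and ski rentals are complements.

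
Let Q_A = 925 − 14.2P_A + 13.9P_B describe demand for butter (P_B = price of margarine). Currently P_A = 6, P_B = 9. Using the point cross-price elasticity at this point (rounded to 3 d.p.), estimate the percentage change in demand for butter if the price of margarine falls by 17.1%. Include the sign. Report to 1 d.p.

-2.2%

At P_A = 6, P_B = 9: Q_A = 964.9.
∂Q_A/∂P_B = 13.9.
ε = (∂Q_A/∂P_B)(P_B/Q_A) = 13.9000 × 9/964.9 ≈ 0.130.
%ΔQ_A ≈ ε × %ΔP_B = 0.130 × (-17.1%) = -2.2%.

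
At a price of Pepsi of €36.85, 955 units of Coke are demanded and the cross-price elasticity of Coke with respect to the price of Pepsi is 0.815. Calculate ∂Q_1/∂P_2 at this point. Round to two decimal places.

ε = (∂Q_1/∂P_2)·(P_2/Q_1) ⇒ ∂Q_1/∂P_2 = ε·Q_1/P_2 = 0.815 × 955/36.85 ≈ 21.12.

21.12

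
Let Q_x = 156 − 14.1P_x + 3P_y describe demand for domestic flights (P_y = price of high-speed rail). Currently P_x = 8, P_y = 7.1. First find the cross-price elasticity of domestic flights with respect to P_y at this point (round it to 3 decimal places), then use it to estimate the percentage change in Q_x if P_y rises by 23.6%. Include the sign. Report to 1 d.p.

At P_x = 8, P_y = 7.1: Q_x = 64.5.
∂Q_x/∂P_y = 3.
ε = (∂Q_x/∂P_y)(P_y/Q_x) = 3.0000 × 7.1/64.5 ≈ 0.330.
%ΔQ_x ≈ ε × %ΔP_y = 0.330 × (23.6%) = 7.8%.

7.8%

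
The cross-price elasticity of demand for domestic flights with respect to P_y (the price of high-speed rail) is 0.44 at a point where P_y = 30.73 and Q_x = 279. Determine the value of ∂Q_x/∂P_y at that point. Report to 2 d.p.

ε = (∂Q_x/∂P_y)·(P_y/Q_x) ⇒ ∂Q_x/∂P_y = ε·Q_x/P_y = 0.44 × 279/30.73 ≈ 3.99.

3.99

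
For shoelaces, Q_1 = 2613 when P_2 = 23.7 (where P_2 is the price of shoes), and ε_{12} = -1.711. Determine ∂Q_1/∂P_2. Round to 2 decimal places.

-188.64

ε = (∂Q_1/∂P_2)·(P_2/Q_1) ⇒ ∂Q_1/∂P_2 = ε·Q_1/P_2 = -1.711 × 2613/23.7 ≈ -188.64.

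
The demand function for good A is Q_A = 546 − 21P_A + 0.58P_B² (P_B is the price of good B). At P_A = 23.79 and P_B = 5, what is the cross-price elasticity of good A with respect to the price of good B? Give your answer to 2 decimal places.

0.48

At P_A = 23.79 and P_B = 5: Q_A = 60.91.
∂Q_A/∂P_B = 1.16P_B = 1.16(5) = 5.8000.
ε = (∂Q_A/∂P_B)(P_B/Q_A) = 5.8000 × (5/60.91) ≈ 0.48.
ε > 0: substitutes.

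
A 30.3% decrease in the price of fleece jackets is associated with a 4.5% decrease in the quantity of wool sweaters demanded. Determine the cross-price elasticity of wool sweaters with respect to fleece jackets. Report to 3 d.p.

0.149

ε = (%ΔQ of wool sweaters) / (%ΔP of fleece jackets) = (-4.5%) / (-30.3%) ≈ 0.149.
Positive cross-price elasticity: substitutes.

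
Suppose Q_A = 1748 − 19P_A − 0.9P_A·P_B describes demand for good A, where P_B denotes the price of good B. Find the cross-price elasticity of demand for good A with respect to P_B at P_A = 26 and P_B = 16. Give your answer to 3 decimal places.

At P_A = 26 and P_B = 16: Q_A = 879.6.
∂Q_A/∂P_B = -0.9P_A = -0.9(26) = -23.4000.
ε = (∂Q_A/∂P_B)(P_B/Q_A) = -23.4000 × (16/879.6) ≈ -0.426.
ε < 0: complements.

-0.426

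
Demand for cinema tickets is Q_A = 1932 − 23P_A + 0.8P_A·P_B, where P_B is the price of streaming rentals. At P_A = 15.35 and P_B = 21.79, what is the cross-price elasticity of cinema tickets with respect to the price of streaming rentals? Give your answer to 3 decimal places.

At P_A = 15.35 and P_B = 21.79: Q_A = 1846.531.
∂Q_A/∂P_B = 0.8P_A = 0.8(15.35) = 12.2800.
ε = (∂Q_A/∂P_B)(P_B/Q_A) = 12.2800 × (21.79/1846.531) ≈ 0.145.
ε > 0: substitutes.

0.145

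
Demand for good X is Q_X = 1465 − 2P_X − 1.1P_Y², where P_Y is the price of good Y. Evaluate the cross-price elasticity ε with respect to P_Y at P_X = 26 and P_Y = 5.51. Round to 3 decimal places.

-0.048

At P_X = 26 and P_Y = 5.51: Q_X = 1379.604.
∂Q_X/∂P_Y = -2.2P_Y = -2.2(5.51) = -12.1220.
ε = (∂Q_X/∂P_Y)(P_Y/Q_X) = -12.1220 × (5.51/1379.604) ≈ -0.048.
ε < 0: complements.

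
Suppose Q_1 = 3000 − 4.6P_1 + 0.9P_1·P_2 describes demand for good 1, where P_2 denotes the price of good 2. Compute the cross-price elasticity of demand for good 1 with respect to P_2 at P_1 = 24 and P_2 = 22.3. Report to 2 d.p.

0.14

At P_1 = 24 and P_2 = 22.3: Q_1 = 3371.28.
∂Q_1/∂P_2 = 0.9P_1 = 0.9(24) = 21.6000.
ε = (∂Q_1/∂P_2)(P_2/Q_1) = 21.6000 × (22.3/3371.28) ≈ 0.14.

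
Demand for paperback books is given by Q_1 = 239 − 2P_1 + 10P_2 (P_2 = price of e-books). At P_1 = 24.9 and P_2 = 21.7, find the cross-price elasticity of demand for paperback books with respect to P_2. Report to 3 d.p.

At P_1 = 24.9 and P_2 = 21.7: Q_1 = 406.2.
∂Q_1/∂P_2 = 10.
ε = (∂Q_1/∂P_2)(P_2/Q_1) = 10 × (21.7/406.2) ≈ 0.534.

0.534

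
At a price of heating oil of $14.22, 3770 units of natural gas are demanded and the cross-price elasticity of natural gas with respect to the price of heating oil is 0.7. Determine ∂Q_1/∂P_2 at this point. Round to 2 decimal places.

185.58

ε = (∂Q_1/∂P_2)·(P_2/Q_1) ⇒ ∂Q_1/∂P_2 = ε·Q_1/P_2 = 0.7 × 3770/14.22 ≈ 185.58.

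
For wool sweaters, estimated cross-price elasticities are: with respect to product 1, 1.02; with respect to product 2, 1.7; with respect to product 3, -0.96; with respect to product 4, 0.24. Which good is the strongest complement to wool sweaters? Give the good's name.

Complements have ε < 0. The most negative value is -0.96 (product 3).

product 3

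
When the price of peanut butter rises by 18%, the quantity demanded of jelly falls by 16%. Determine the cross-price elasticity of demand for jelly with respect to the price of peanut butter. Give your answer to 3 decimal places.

ε = (%ΔQ of jelly) / (%ΔP of peanut butter) = (-16%) / (18%) ≈ -0.889.

-0.889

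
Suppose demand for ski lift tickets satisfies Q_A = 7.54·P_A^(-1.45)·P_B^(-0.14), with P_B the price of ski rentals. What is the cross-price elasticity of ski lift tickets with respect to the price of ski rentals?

-0.14

In a log-linear (constant-elasticity) demand function, the coefficient on the exponent of P_B is the cross-price elasticity.
ε = -0.14. Negative, so ski lift tickets and ski rentals are complements.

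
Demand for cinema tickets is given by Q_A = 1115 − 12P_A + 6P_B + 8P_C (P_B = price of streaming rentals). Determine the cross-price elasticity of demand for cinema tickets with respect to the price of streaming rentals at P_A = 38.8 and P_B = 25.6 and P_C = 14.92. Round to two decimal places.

At P_A = 38.8 and P_B = 25.6 and P_C = 14.92: Q_A = 922.36.
∂Q_A/∂P_B = 6.
ε = (∂Q_A/∂P_B)(P_B/Q_A) = 6 × (25.6/922.36) ≈ 0.17.
Since ε > 0, cinema tickets and streaming rentals are substitutes.

0.17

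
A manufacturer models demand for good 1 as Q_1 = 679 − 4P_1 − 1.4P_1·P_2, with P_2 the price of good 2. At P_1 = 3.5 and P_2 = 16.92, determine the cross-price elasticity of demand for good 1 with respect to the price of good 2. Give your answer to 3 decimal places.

At P_1 = 3.5 and P_2 = 16.92: Q_1 = 582.092.
∂Q_1/∂P_2 = -1.4P_1 = -1.4(3.5) = -4.9000.
ε = (∂Q_1/∂P_2)(P_2/Q_1) = -4.9000 × (16.92/582.092) ≈ -0.142.

-0.142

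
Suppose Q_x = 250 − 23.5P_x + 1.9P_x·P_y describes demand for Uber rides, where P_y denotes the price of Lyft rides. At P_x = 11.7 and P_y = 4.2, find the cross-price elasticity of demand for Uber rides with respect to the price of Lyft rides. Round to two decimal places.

1.36

At P_x = 11.7 and P_y = 4.2: Q_x = 68.416.
∂Q_x/∂P_y = 1.9P_x = 1.9(11.7) = 22.2300.
ε = (∂Q_x/∂P_y)(P_y/Q_x) = 22.2300 × (4.2/68.416) ≈ 1.36.
ε > 0: substitutes.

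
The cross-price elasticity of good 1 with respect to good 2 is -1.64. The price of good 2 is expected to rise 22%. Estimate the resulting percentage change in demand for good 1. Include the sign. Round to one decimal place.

%ΔQ ≈ ε × %ΔP of good 2 = -1.64 × (22%) = -36.1%.

-36.1%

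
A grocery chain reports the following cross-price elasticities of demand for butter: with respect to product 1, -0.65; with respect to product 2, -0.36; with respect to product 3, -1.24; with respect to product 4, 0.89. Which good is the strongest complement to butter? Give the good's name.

Complements have ε < 0. The most negative value is -1.24 (product 3).

product 3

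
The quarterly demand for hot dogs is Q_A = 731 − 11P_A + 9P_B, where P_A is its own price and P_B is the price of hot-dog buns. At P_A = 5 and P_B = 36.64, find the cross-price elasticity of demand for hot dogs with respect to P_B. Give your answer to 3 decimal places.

At P_A = 5 and P_B = 36.64: Q_A = 1005.76.
∂Q_A/∂P_B = 9.
ε = (∂Q_A/∂P_B)(P_B/Q_A) = 9 × (36.64/1005.76) ≈ 0.328.

0.328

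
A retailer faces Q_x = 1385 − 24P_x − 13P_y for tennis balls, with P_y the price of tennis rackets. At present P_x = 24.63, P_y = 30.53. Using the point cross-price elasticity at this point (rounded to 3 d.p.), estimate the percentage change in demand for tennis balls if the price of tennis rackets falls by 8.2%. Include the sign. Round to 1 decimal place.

8.2%

At P_x = 24.63, P_y = 30.53: Q_x = 396.99.
∂Q_x/∂P_y = -13.
ε = (∂Q_x/∂P_y)(P_y/Q_x) = -13.0000 × 30.53/396.99 ≈ -1.000.
%ΔQ_x ≈ ε × %ΔP_y = -1.000 × (-8.2%) = 8.2%.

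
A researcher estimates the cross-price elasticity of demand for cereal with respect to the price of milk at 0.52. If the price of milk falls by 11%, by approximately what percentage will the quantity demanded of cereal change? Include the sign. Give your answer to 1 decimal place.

-5.7%

%ΔQ ≈ ε × %ΔP of milk = 0.52 × (-11%) = -5.7%.
Demand for cereal falls by about 5.7%.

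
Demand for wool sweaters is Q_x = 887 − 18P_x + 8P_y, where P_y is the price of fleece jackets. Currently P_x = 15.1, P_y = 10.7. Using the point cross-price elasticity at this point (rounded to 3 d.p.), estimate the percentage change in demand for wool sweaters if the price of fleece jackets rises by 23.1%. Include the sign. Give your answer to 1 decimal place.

2.8%

At P_x = 15.1, P_y = 10.7: Q_x = 700.8.
∂Q_x/∂P_y = 8.
ε = (∂Q_x/∂P_y)(P_y/Q_x) = 8.0000 × 10.7/700.8 ≈ 0.122.
%ΔQ_x ≈ ε × %ΔP_y = 0.122 × (23.1%) = 2.8%.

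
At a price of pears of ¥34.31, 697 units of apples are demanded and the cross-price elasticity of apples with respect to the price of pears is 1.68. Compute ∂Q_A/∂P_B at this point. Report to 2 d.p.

ε = (∂Q_A/∂P_B)·(P_B/Q_A) ⇒ ∂Q_A/∂P_B = ε·Q_A/P_B = 1.68 × 697/34.31 ≈ 34.13.

34.13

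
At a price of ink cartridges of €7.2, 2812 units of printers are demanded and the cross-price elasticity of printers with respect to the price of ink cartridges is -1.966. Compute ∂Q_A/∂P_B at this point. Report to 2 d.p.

ε = (∂Q_A/∂P_B)·(P_B/Q_A) ⇒ ∂Q_A/∂P_B = ε·Q_A/P_B = -1.966 × 2812/7.2 ≈ -767.83.

-767.83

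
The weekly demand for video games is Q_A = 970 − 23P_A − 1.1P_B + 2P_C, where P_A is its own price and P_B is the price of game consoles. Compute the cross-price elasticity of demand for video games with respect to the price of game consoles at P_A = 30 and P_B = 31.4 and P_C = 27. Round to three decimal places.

At P_A = 30 and P_B = 31.4 and P_C = 27: Q_A = 299.46.
∂Q_A/∂P_B = -1.1.
ε = (∂Q_A/∂P_B)(P_B/Q_A) = -1.1 × (31.4/299.46) ≈ -0.115.

-0.115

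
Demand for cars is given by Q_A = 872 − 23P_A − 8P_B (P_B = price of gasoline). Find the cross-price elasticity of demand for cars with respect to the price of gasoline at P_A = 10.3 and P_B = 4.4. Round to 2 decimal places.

-0.06

At P_A = 10.3 and P_B = 4.4: Q_A = 599.9.
∂Q_A/∂P_B = -8.
ε = (∂Q_A/∂P_B)(P_B/Q_A) = -8 × (4.4/599.9) ≈ -0.06.
Since ε < 0, cars and gasoline are complements.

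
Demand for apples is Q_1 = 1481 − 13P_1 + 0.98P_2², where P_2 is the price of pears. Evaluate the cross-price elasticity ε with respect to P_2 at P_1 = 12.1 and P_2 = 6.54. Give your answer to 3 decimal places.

At P_1 = 12.1 and P_2 = 6.54: Q_1 = 1365.616.
∂Q_1/∂P_2 = 1.96P_2 = 1.96(6.54) = 12.8184.
ε = (∂Q_1/∂P_2)(P_2/Q_1) = 12.8184 × (6.54/1365.616) ≈ 0.061.

0.061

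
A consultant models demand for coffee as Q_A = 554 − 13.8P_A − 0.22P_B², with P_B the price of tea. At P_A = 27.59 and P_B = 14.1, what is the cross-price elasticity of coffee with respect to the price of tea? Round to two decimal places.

At P_A = 27.59 and P_B = 14.1: Q_A = 129.520.
∂Q_A/∂P_B = -0.44P_B = -0.44(14.1) = -6.2040.
ε = (∂Q_A/∂P_B)(P_B/Q_A) = -6.2040 × (14.1/129.520) ≈ -0.68.

-0.68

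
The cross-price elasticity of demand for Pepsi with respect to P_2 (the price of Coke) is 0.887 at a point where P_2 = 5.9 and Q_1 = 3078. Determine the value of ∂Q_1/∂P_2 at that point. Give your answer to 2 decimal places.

462.74

ε = (∂Q_1/∂P_2)·(P_2/Q_1) ⇒ ∂Q_1/∂P_2 = ε·Q_1/P_2 = 0.887 × 3078/5.9 ≈ 462.74.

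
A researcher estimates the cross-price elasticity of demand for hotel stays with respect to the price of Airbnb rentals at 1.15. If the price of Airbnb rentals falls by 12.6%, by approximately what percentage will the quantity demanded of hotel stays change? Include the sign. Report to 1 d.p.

-14.5%

%ΔQ ≈ ε × %ΔP of Airbnb rentals = 1.15 × (-12.6%) = -14.5%.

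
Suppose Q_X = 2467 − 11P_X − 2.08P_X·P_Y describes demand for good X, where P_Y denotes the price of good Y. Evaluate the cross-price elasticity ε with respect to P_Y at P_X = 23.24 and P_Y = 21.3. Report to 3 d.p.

-0.871

At P_X = 23.24 and P_Y = 21.3: Q_X = 1181.735.
∂Q_X/∂P_Y = -2.08P_X = -2.08(23.24) = -48.3392.
ε = (∂Q_X/∂P_Y)(P_Y/Q_X) = -48.3392 × (21.3/1181.735) ≈ -0.871.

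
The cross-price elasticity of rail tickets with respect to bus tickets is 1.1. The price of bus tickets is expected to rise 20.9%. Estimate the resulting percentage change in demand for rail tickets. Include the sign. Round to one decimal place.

%ΔQ ≈ ε × %ΔP of bus tickets = 1.1 × (20.9%) = 23.0%.

23.0%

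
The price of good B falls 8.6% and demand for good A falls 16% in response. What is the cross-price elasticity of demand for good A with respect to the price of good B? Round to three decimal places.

1.860

ε = (%ΔQ of good A) / (%ΔP of good B) = (-16%) / (-8.6%) ≈ 1.860.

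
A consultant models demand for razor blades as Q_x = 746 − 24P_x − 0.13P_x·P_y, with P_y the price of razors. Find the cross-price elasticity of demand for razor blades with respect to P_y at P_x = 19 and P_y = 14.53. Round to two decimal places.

-0.14

At P_x = 19 and P_y = 14.53: Q_x = 254.111.
∂Q_x/∂P_y = -0.13P_x = -0.13(19) = -2.4700.
ε = (∂Q_x/∂P_y)(P_y/Q_x) = -2.4700 × (14.53/254.111) ≈ -0.14.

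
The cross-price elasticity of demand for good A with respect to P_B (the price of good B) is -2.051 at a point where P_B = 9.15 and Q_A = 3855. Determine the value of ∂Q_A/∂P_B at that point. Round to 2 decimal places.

ε = (∂Q_A/∂P_B)·(P_B/Q_A) ⇒ ∂Q_A/∂P_B = ε·Q_A/P_B = -2.051 × 3855/9.15 ≈ -864.11.

-864.11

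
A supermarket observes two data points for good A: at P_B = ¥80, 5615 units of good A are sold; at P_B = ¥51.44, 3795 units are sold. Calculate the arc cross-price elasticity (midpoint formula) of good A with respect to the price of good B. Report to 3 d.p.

ΔQ_A = 3795 − 5615 = -1820; ΔP_B = 51.44 − 80 = -28.56.
Midpoints: Q̄_A = 4705.0, P̄_B = 65.72.
ε = (ΔQ_A/Q̄_A)/(ΔP_B/P̄_B) = (-1820/4705.0)/(-28.56/65.72) ≈ 0.890.

0.890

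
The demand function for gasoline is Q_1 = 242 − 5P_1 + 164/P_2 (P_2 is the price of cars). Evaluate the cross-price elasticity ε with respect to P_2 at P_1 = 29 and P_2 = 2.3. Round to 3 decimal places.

-0.424

At P_1 = 29 and P_2 = 2.3: Q_1 = 168.304.
∂Q_1/∂P_2 = −164/P_2² = -31.0019.
ε = (∂Q_1/∂P_2)(P_2/Q_1) = -31.0019 × (2.3/168.304) ≈ -0.424.
ε < 0: complements.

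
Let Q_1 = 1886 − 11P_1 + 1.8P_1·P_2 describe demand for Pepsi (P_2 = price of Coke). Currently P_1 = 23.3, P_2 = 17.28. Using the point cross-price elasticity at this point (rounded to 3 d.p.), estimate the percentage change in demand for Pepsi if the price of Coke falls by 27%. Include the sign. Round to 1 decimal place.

-8.3%

At P_1 = 23.3, P_2 = 17.28: Q_1 = 2354.423.
∂Q_1/∂P_2 = 1.8P_1 = 41.9400.
ε = (∂Q_1/∂P_2)(P_2/Q_1) = 41.9400 × 17.28/2354.423 ≈ 0.308.
%ΔQ_1 ≈ ε × %ΔP_2 = 0.308 × (-27%) = -8.3%.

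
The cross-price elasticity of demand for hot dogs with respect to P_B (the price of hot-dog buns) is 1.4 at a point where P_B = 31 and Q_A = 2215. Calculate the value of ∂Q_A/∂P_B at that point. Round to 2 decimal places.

100.03

ε = (∂Q_A/∂P_B)·(P_B/Q_A) ⇒ ∂Q_A/∂P_B = ε·Q_A/P_B = 1.4 × 2215/31 ≈ 100.03.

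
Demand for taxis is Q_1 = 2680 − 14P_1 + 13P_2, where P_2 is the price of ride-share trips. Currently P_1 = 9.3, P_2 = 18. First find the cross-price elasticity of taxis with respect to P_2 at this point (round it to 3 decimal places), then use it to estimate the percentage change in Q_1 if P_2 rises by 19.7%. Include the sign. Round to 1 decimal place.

1.7%

At P_1 = 9.3, P_2 = 18: Q_1 = 2783.8.
∂Q_1/∂P_2 = 13.
ε = (∂Q_1/∂P_2)(P_2/Q_1) = 13.0000 × 18/2783.8 ≈ 0.084.
%ΔQ_1 ≈ ε × %ΔP_2 = 0.084 × (19.7%) = 1.7%.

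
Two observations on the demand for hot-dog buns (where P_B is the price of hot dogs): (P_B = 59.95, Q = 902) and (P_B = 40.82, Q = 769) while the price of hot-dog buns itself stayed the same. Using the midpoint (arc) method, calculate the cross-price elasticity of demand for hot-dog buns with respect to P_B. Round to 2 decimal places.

ΔQ_A = 769 − 902 = -133; ΔP_B = 40.82 − 59.95 = -19.13.
Midpoints: Q̄_A = 835.5, P̄_B = 50.39.
ε = (ΔQ_A/Q̄_A)/(ΔP_B/P̄_B) = (-133/835.5)/(-19.13/50.39) ≈ 0.42.
ε > 0: hot-dog buns and hot dogs are substitutes.

0.42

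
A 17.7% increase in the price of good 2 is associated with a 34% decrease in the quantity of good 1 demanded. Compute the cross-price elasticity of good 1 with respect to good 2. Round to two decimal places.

ε = (%ΔQ of good 1) / (%ΔP of good 2) = (-34%) / (17.7%) ≈ -1.92.
Negative cross-price elasticity: complements.

-1.92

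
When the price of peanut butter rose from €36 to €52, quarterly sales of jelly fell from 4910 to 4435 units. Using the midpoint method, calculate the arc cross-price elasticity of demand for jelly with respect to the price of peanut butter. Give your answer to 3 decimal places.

-0.280

ΔQ_A = 4435 − 4910 = -475; ΔP_B = 52 − 36 = 16.
Midpoints: Q̄_A = 4672.5, P̄_B = 44.00.
ε = (ΔQ_A/Q̄_A)/(ΔP_B/P̄_B) = (-475/4672.5)/(16/44.00) ≈ -0.280.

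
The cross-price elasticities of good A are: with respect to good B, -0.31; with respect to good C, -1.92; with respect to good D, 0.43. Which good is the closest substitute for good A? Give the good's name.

good D

Substitutes have ε > 0. Among the positive values, 0.43 (good D) is largest.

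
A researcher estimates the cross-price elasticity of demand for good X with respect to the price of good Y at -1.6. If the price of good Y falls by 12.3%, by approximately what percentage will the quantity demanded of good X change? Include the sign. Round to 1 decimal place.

%ΔQ ≈ ε × %ΔP of good Y = -1.6 × (-12.3%) = 19.7%.
Demand for good X rises by about 19.7%.

19.7%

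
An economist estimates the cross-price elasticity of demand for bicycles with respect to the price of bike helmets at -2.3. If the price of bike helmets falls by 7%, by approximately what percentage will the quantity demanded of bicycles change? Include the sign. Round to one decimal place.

16.1%

%ΔQ ≈ ε × %ΔP of bike helmets = -2.3 × (-7%) = 16.1%.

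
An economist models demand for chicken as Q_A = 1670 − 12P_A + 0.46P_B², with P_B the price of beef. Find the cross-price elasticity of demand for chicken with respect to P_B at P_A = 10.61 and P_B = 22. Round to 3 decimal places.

0.252

At P_A = 10.61 and P_B = 22: Q_A = 1765.32.
∂Q_A/∂P_B = 0.92P_B = 0.92(22) = 20.2400.
ε = (∂Q_A/∂P_B)(P_B/Q_A) = 20.2400 × (22/1765.32) ≈ 0.252.
ε > 0: substitutes.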